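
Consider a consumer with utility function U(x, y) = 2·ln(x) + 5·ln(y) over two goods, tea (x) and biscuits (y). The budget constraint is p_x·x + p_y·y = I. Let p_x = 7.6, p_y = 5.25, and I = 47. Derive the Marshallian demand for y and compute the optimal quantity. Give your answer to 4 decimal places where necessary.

y* = 6.3946

The MRS is (2/5)·y/x. Set MRS = p_x/p_y.
So 2·p_y·y = 5·p_x·x; combined with the budget, a share 2/7 of income goes to x.
Demand: x*(p_x,p_y,I) = 2/7·I/p_x and y* = 5/7·I/p_y.
At p_x=7.6, p_y=5.25, I=47: y* = 5/7·47/5.25 = 6.3946.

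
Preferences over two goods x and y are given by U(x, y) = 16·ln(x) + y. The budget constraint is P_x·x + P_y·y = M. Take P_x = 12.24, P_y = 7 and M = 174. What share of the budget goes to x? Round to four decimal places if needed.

share on x = 0.6437

MU_x = 16/x, MU_y = 1. Tangency: 16/x = P_x/P_y.
So x*(P_x,P_y) = 16·P_y/P_x, independent of income; and y* = (M − 16·P_y)/P_y.
At the given prices: x* = 16·7/12.24 = 9.1503, and y* = 8.8571.
Expenditure on x: 12.24·9.1503 = 112; share = 0.6437.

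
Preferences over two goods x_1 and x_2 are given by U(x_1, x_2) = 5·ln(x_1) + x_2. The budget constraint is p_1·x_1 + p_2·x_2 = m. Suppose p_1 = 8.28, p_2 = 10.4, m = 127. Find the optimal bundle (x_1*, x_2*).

x_1* = 6.2802, x_2* = 7.2115

At the given prices: x_1* = 5·10.4/8.28 = 6.2802, and x_2* = 7.2115.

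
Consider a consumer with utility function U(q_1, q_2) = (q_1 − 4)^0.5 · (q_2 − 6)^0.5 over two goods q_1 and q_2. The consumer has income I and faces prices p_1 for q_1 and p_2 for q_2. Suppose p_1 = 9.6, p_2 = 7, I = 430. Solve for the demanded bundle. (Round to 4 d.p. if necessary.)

q_1* = 22.2083, q_2* = 30.9714

This is Cobb-Douglas in (q_1−4, q_2−6): tangency gives 0.5·p_2·(q_2−6) = 0.5·p_1·(q_1−4).
Substituting into the budget: q_1* = 4 + 0.5·(I − 4·p_1 − 6·p_2)/p_1, and q_2* = 6 + 0.5·(…)/p_2.
Discretionary income = 430 − 4·9.6 − 6·7 = 349.6; q_1* = 4 + 0.5·349.6/9.6 = 22.2083; q_2* = 6 + 0.5·349.6/7 = 30.9714.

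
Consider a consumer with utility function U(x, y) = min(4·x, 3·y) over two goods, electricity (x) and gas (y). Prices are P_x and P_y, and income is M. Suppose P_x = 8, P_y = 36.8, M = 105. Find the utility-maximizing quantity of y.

y* = 2.4533

With perfect complements, no substitution: consume in ratio x:y = 3:4.
Budget: P_x·x + P_y·(4/3)·x = M, so (3·P_x + 4·P_y)·x = 3·M.
Demand: x*(P_x,P_y,M) = 3·M/(3·P_x + 4·P_y), y* = 4·M/(3·P_x + 4·P_y).
Here 3·8 + 4·36.8 = 171.2, giving y* = 2.4533.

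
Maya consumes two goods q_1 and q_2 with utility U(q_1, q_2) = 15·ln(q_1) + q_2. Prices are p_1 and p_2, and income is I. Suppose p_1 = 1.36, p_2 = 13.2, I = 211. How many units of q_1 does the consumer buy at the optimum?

q_1* = 145.5882

Set MRS = p_1/p_2: (15/q_1)/1 = p_1/p_2.
So q_1*(p_1,p_2) = 15·p_2/p_1, independent of income; and q_2* = (I − 15·p_2)/p_2.
At the given prices: q_1* = 15·13.2/1.36 = 145.5882.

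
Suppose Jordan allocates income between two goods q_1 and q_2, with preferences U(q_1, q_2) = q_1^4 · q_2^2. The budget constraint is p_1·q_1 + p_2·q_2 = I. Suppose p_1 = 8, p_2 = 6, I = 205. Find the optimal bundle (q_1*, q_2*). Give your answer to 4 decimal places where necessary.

The MRS is 2·q_2/q_1. Set MRS = p_1/p_2.
So 4·p_2·q_2 = 2·p_1·q_1; combined with the budget, a share 2/3 of income goes to q_1.
Demand: q_1*(p_1,p_2,I) = 2/3·I/p_1 and q_2* = 1/3·I/p_2.
At p_1=8, p_2=6, I=205: q_1* = 2/3·205/8 = 17.0833, q_2* = 11.3889.

q_1* = 17.0833, q_2* = 11.3889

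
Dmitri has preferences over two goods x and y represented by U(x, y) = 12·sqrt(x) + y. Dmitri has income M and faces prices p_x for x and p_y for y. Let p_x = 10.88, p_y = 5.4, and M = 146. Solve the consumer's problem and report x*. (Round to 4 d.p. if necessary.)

Solve: √x = 6·p_y/p_x, so x*(p_x,p_y) = (6·p_y/p_x)², and y* = (M − p_x·x*)/p_y.
Plugging in: x* = (6·5.4/10.88)² = 8.8681.

x* = 8.8681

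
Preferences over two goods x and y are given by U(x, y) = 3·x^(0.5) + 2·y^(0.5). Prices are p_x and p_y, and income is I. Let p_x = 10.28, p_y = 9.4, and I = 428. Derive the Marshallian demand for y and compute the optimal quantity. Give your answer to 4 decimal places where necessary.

MU_x ∝ 3·x^(-0.5), MU_y ∝ 2·y^(-0.5), so MRS = (3/2)·(y/x)^(0.5) = p_x/p_y.
Hence y/x = ((2/3)·p_x/p_y)^(1/(0.5)), i.e. raised to the 2 power.
With the ratio pinned down, the budget gives x* = I/(p_x + p_y·(y/x)) and y* = (y/x)·x*.
Numerically y/x = 0.531555, so x* = 428/(10.28 + 9.4·0.531555) = 28.0167 and y* = 0.531555·28.0167 = 14.8924.

y* = 14.8924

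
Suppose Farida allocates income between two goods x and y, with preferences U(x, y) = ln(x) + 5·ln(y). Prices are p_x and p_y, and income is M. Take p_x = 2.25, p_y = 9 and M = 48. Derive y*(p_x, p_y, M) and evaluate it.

The MRS is (1/5)·y/x. Set MRS = p_x/p_y.
Rearranging, p_y·y = 5·p_x·x. Substituting into the budget gives p_x·x·(1 + 5) = M.
Demand: x*(p_x,p_y,M) = 1/6·M/p_x and y* = 5/6·M/p_y.
At p_x=2.25, p_y=9, M=48: y* = 5/6·48/9 = 4.4444.

y* = 4.4444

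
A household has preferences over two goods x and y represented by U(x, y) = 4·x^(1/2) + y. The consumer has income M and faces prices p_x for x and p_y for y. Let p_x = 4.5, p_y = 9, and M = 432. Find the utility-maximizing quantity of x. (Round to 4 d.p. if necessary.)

Plugging in: x* = (2·9/4.5)² = 16.

x* = 16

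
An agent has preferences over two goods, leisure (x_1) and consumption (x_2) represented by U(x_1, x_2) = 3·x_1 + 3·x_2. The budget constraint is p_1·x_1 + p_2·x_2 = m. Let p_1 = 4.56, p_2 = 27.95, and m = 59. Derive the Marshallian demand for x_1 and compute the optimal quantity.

x_1 gives more utility per dollar, so spend all income on x_1: x_1* = m/p_1, x_2* = 0.
Numerically: x_1* = 12.9386, x_2* = 0.

x_1* = 12.9386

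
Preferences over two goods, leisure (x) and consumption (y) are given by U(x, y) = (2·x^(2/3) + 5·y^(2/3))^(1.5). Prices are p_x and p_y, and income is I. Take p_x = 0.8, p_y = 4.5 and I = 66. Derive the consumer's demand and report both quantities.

x* = 55.2273, y* = 4.8485

Numerically y/x = 0.087791, so x* = 66/(0.8 + 4.5·0.087791) = 55.2273 and y* = 0.087791·55.2273 = 4.8485.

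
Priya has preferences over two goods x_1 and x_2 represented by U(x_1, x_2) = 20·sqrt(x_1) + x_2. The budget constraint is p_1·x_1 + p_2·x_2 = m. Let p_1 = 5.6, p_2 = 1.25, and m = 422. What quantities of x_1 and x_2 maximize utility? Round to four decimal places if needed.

x_1* = 4.9825, x_2* = 315.2786

Thus x_1* = (10·p_2/p_1)² — independent of m — with the rest of income spent on x_2.
Plugging in: x_1* = (10·1.25/5.6)² = 4.9825, x_2* = 315.2786.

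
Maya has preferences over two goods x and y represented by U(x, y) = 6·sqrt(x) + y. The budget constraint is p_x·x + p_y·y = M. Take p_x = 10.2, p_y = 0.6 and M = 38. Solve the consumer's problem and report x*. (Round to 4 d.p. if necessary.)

x* = 0.0311

MU_x = 3/√x, MU_y = 1. Tangency: 3/√x = p_x/p_y.
Solve: √x = 3·p_y/p_x, so x*(p_x,p_y) = (3·p_y/p_x)², and y* = (M − p_x·x*)/p_y.
Plugging in: x* = (3·0.6/10.2)² = 0.0311.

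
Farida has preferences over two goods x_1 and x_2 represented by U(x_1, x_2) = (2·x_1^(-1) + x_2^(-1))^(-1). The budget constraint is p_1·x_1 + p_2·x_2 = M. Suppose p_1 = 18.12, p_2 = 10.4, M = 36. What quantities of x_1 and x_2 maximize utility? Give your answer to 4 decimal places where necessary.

x_1* = 1.2937, x_2* = 1.2075

Substitute x_2 = (x_2/x_1)·x_1 into the budget: x_1* = M/(p_1 + p_2·(x_2/x_1)).
Numerically x_2/x_1 = 0.933356, so x_1* = 36/(18.12 + 10.4·0.933356) = 1.2937 and x_2* = 0.933356·1.2937 = 1.2075.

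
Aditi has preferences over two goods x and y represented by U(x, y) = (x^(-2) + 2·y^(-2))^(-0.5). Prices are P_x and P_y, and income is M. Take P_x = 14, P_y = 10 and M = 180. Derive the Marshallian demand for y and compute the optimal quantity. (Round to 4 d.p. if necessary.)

From the CES first-order condition, (1/2)·(y/x)^(3) = P_x/P_y.
Hence y/x = (2·P_x/P_y)^(1/(3)), i.e. raised to the 1/3 power.
Substitute y = (y/x)·x into the budget: x* = M/(P_x + P_y·(y/x)).
Numerically y/x = 1.40946, so x* = 180/(14 + 10·1.40946) = 6.4069 and y* = 1.40946·6.4069 = 9.0303.

y* = 9.0303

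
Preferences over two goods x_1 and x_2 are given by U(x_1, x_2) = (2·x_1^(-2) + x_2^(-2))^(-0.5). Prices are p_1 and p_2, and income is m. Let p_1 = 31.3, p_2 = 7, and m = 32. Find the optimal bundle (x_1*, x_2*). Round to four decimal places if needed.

x_1* = 0.791, x_2* = 1.0344

Substitute x_2 = (x_2/x_1)·x_1 into the budget: x_1* = m/(p_1 + p_2·(x_2/x_1)).
Numerically x_2/x_1 = 1.307592, so x_1* = 32/(31.3 + 7·1.307592) = 0.791 and x_2* = 1.307592·0.791 = 1.0344.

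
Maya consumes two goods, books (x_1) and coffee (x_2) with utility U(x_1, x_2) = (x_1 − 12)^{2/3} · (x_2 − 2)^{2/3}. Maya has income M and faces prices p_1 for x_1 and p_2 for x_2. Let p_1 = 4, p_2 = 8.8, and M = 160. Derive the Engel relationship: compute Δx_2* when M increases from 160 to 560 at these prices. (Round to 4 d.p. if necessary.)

Δx_2* = 22.7273

This is Cobb-Douglas in (x_1−12, x_2−2): tangency gives 2/3·p_2·(x_2−2) = 2/3·p_1·(x_1−12).
Substituting into the budget: x_1* = 12 + 0.5·(M − 12·p_1 − 2·p_2)/p_1, and x_2* = 2 + 0.5·(…)/p_2.
Discretionary income = 160 − 12·4 − 2·8.8 = 94.4; x_2* = 2 + 0.5·94.4/8.8 = 7.3636.
At M' = 560: x_2* = 30.0909. Change: 30.0909 − 7.3636 = 22.7273.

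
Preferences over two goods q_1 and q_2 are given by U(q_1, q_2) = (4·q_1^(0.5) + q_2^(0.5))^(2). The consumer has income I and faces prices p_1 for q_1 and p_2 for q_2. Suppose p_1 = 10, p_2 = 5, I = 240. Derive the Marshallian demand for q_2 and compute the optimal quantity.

MRS = MU_q_1/MU_q_2 = 4·(q_2/q_1)^(0.5). Set equal to p_1/p_2.
Hence q_2/q_1 = ((1/4)·p_1/p_2)^(1/(0.5)), i.e. raised to the 2 power.
Substitute q_2 = (q_2/q_1)·q_1 into the budget: q_1* = I/(p_1 + p_2·(q_2/q_1)).
Numerically q_2/q_1 = 0.25, so q_1* = 240/(10 + 5·0.25) = 21.3333 and q_2* = 0.25·21.3333 = 5.3333.

q_2* = 5.3333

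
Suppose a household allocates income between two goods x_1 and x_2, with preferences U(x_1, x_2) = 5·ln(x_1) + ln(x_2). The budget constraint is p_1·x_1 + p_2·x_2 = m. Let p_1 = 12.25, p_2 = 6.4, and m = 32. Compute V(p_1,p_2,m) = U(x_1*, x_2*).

Tangency: MRS = 5·x_2/x_1 = p_1/p_2.
Rearranging, p_2·x_2 = (1/5)·p_1·x_1. Substituting into the budget gives p_1·x_1·(1 + (1/5)) = m.
Demand: x_1*(p_1,p_2,m) = 5/6·m/p_1 and x_2* = 1/6·m/p_2.
At p_1=12.25, p_2=6.4, m=32: x_1* = 5/6·32/12.25 = 2.1769, x_2* = 0.8333.
Utility at the optimum: U(2.1769, 0.8333) = 3.7071.

V = 3.7071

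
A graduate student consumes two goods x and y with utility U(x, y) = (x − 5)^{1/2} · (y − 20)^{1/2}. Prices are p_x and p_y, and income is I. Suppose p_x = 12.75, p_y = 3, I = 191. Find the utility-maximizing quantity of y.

y* = 31.2083

Substituting into the budget: x* = 5 + 0.5·(I − 5·p_x − 20·p_y)/p_x, and y* = 20 + 0.5·(…)/p_y.
Discretionary income = 191 − 5·12.75 − 20·3 = 67.25; y* = 20 + 0.5·67.25/3 = 31.2083.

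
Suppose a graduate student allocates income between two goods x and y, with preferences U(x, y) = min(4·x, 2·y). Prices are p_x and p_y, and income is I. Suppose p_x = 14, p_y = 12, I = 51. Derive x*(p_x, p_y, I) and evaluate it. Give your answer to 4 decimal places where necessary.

Leontief preferences: the optimum is at the kink where x/2 = y/4, i.e. y = 2·x.
Budget: p_x·x + p_y·2·x = I, so (2·p_x + 4·p_y)·x = 2·I.
Demand: x*(p_x,p_y,I) = 2·I/(2·p_x + 4·p_y), y* = 4·I/(2·p_x + 4·p_y).
Here 2·14 + 4·12 = 76, giving x* = 1.3421.

x* = 1.3421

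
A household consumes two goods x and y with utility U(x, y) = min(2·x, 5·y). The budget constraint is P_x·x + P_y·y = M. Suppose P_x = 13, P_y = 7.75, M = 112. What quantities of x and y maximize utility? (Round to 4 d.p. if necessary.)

x* = 6.9565, y* = 2.7826

Leontief preferences: the optimum is at the kink where x/5 = y/2, i.e. y = (2/5)·x.
Budget: P_x·x + P_y·(2/5)·x = M, so (5·P_x + 2·P_y)·x = 5·M.
Demand: x*(P_x,P_y,M) = 5·M/(5·P_x + 2·P_y), y* = 2·M/(5·P_x + 2·P_y).
Here 5·13 + 2·7.75 = 80.5, giving x* = 6.9565 and y* = 2.7826.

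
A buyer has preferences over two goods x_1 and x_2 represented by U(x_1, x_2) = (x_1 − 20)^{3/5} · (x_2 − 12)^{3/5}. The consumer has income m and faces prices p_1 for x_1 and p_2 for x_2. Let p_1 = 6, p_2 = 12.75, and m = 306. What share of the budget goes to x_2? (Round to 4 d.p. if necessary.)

share on x_2 = 0.5539

Discretionary income = 306 − 20·6 − 12·12.75 = 33; x_1* = 20 + 0.5·33/6 = 22.75; x_2* = 12 + 0.5·33/12.75 = 13.2941.
Expenditure on x_2: 12.75·13.2941 = 169.5; share = 0.5539.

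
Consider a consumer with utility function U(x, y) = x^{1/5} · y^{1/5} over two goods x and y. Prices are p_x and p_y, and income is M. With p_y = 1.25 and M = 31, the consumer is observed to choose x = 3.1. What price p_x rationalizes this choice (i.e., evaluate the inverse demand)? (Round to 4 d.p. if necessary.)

MU_x/MU_y = (0.2·y)/(0.2·x); tangency sets this equal to p_x/p_y.
Rearranging, p_y·y = p_x·x. Substituting into the budget gives p_x·x·(1 + 1) = M.
Demand: x*(p_x,p_y,M) = 0.5·M/p_x and y* = 0.5·M/p_y.
Set x* = 3.1 in the demand function and solve for p_x: p_x = 5.

p_x = 5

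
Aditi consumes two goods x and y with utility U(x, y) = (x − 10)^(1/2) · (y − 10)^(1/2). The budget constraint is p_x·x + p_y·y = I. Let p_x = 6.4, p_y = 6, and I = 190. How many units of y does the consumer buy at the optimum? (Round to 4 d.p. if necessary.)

y* = 15.5

This is Cobb-Douglas in (x−10, y−10): tangency gives 0.5·p_y·(y−10) = 0.5·p_x·(x−10).
After buying the subsistence bundle (10, 10), a share 0.5 of the remaining income goes to x: x* = 10 + 0.5·(I − 10p_x − 10p_y)/p_x.
Discretionary income = 190 − 10·6.4 − 10·6 = 66; y* = 10 + 0.5·66/6 = 15.5.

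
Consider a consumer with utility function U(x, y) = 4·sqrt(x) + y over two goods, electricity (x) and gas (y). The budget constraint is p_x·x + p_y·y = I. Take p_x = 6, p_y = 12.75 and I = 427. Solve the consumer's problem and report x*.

x* = 18.0625

Set MRS = p_x/p_y: 2·x^(−1/2) = p_x/p_y.
Thus x* = (2·p_y/p_x)² — independent of I — with the rest of income spent on y.
Plugging in: x* = (2·12.75/6)² = 18.0625.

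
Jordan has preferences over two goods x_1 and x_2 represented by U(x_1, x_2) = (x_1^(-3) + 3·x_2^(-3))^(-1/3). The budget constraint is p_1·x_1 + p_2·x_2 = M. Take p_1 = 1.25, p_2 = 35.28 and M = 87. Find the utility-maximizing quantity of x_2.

MRS = MU_x_1/MU_x_2 = (1/3)·(x_2/x_1)^(4). Set equal to p_1/p_2.
Solve for the ratio: x_2/x_1 = [3·p_1/p_2]^(0.25).
Substitute x_2 = (x_2/x_1)·x_1 into the budget: x_1* = M/(p_1 + p_2·(x_2/x_1)).
Numerically x_2/x_1 = 0.570986, so x_1* = 87/(1.25 + 35.28·0.570986) = 4.0665 and x_2* = 0.570986·4.0665 = 2.3219.

x_2* = 2.3219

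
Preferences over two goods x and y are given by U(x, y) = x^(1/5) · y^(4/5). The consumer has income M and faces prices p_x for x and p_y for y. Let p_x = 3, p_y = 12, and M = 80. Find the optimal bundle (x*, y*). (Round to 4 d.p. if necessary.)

Tangency: MRS = (1/4)·y/x = p_x/p_y.
Rearranging, p_y·y = 4·p_x·x. Substituting into the budget gives p_x·x·(1 + 4) = M.
Demand: x*(p_x,p_y,M) = 0.2·M/p_x and y* = 0.8·M/p_y.
At p_x=3, p_y=12, M=80: x* = 0.2·80/3 = 5.3333, y* = 5.3333.

x* = 5.3333, y* = 5.3333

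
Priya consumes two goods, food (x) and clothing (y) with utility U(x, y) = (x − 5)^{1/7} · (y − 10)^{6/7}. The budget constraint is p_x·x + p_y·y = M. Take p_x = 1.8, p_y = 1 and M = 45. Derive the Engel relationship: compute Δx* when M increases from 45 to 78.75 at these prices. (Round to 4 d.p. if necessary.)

Δx* = 2.6786

MRS = (1/6)·(y−10)/(x−5). Tangency with p_x/p_y gives y−10 = 6·(p_x/p_y)·(x−5).
After buying the subsistence bundle (5, 10), a share 1/7 of the remaining income goes to x: x* = 5 + 1/7·(M − 5p_x − 10p_y)/p_x.
Discretionary income = 45 − 5·1.8 − 10·1 = 26; x* = 5 + 1/7·26/1.8 = 7.0635.
At M' = 78.75: x* = 9.7421. Change: 9.7421 − 7.0635 = 2.6786.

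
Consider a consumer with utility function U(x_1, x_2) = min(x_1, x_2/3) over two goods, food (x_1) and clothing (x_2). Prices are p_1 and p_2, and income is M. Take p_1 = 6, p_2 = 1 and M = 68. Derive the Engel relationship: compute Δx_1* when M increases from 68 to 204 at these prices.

Demand: x_1*(p_1,p_2,M) = M/(p_1 + 3·p_2), x_2* = 3·M/(p_1 + 3·p_2).
Here 6 + 3·1 = 9, giving x_1* = 7.5556.
At M' = 204: x_1* = 22.6667. Change: 22.6667 − 7.5556 = 15.1111.

Δx_1* = 15.1111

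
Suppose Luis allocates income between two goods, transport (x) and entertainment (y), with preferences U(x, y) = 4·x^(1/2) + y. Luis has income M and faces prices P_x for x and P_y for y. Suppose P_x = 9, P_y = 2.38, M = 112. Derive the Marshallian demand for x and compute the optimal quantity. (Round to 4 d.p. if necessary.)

x* = 0.2797

MU_x = 2/√x, MU_y = 1. Tangency: 2/√x = P_x/P_y.
Thus x* = (2·P_y/P_x)² — independent of M — with the rest of income spent on y.
Plugging in: x* = (2·2.38/9)² = 0.2797.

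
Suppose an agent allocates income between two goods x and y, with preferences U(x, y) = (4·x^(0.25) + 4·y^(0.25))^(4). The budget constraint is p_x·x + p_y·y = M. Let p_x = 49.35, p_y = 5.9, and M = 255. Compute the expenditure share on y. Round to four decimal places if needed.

MU_x ∝ 4·x^(-0.75), MU_y ∝ 4·y^(-0.75), so MRS = (y/x)^(0.75) = p_x/p_y.
Solve for the ratio: y/x = [p_x/p_y]^(4/3).
With the ratio pinned down, the budget gives x* = M/(p_x + p_y·(y/x)) and y* = (y/x)·x*.
Numerically y/x = 16.979055, so x* = 255/(49.35 + 5.9·16.979055) = 1.7054 and y* = 16.979055·1.7054 = 28.9558.
Expenditure on y: 5.9·28.9558 = 170.8393; share = 0.67.

share on y = 0.67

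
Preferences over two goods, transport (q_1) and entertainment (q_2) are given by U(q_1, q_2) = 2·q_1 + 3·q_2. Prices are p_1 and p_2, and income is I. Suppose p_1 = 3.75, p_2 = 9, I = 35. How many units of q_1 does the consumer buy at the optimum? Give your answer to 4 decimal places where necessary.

q_1 gives more utility per dollar, so spend all income on q_1: q_1* = I/p_1, q_2* = 0.
Numerically: q_1* = 9.3333, q_2* = 0.

q_1* = 9.3333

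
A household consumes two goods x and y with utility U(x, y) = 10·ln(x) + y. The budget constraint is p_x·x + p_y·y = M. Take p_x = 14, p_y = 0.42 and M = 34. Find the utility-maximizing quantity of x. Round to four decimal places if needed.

MU_x = 10/x, MU_y = 1. Tangency: 10/x = p_x/p_y.
So x*(p_x,p_y) = 10·p_y/p_x, independent of income; and y* = (M − 10·p_y)/p_y.
At the given prices: x* = 10·0.42/14 = 0.3.

x* = 0.3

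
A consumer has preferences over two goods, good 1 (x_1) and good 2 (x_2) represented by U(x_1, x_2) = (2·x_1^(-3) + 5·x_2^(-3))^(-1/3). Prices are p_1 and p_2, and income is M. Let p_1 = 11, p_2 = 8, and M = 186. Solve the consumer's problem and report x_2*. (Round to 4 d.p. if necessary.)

From the CES first-order condition, (2/5)·(x_2/x_1)^(4) = p_1/p_2.
Hence x_2/x_1 = ((5/2)·p_1/p_2)^(1/(4)), i.e. raised to the 0.25 power.
With the ratio pinned down, the budget gives x_1* = M/(p_1 + p_2·(x_2/x_1)) and x_2* = (x_2/x_1)·x_1*.
Numerically x_2/x_1 = 1.361635, so x_1* = 186/(11 + 8·1.361635) = 8.4958 and x_2* = 1.361635·8.4958 = 11.5682.

x_2* = 11.5682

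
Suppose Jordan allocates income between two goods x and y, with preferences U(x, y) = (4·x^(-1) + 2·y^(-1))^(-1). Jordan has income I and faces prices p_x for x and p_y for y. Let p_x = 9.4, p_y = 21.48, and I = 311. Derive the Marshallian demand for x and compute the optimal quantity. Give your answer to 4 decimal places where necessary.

From the CES first-order condition, 2·(y/x)^(2) = p_x/p_y.
Hence y/x = ((1/2)·p_x/p_y)^(1/(2)), i.e. raised to the 0.5 power.
With the ratio pinned down, the budget gives x* = I/(p_x + p_y·(y/x)) and y* = (y/x)·x*.
Numerically y/x = 0.467769, so x* = 311/(9.4 + 21.48·0.467769) = 15.9916.

x* = 15.9916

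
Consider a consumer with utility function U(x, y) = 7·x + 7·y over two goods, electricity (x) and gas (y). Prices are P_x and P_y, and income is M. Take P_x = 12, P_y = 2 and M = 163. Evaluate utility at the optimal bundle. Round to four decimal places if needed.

V = 570.5

Perfect substitutes: compare marginal utility per dollar. 7/P_x vs 7/P_y → 0.5833 vs 3.5.
y gives more utility per dollar, so spend all income on y: y* = M/P_y, x* = 0.
Numerically: x* = 0, y* = 81.5.
Utility at the optimum: U(0, 81.5) = 570.5.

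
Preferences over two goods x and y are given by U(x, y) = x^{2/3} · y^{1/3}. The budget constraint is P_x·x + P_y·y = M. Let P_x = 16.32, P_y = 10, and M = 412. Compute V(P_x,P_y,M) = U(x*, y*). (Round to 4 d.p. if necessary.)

MU_x/MU_y = (2/3·y)/(1/3·x); tangency sets this equal to P_x/P_y.
Rearranging, P_y·y = (1/2)·P_x·x. Substituting into the budget gives P_x·x·(1 + (1/2)) = M.
Demand: x*(P_x,P_y,M) = 2/3·M/P_x and y* = 1/3·M/P_y.
At P_x=16.32, P_y=10, M=412: x* = 2/3·412/16.32 = 16.8301, y* = 13.7333.
Utility at the optimum: U(16.8301, 13.7333) = 15.7271.

V = 15.7271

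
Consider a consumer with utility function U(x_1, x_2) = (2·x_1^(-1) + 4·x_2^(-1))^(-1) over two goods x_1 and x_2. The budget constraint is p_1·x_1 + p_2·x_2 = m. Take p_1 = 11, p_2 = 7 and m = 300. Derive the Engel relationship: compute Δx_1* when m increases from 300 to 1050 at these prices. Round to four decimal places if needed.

With the ratio pinned down, the budget gives x_1* = m/(p_1 + p_2·(x_2/x_1)) and x_2* = (x_2/x_1)·x_1*.
Numerically x_2/x_1 = 1.772811, so x_1* = 300/(11 + 7·1.772811) = 12.8152.
At m' = 1050: x_1* = 44.8533. Change: 44.8533 − 12.8152 = 32.038.

Δx_1* = 32.038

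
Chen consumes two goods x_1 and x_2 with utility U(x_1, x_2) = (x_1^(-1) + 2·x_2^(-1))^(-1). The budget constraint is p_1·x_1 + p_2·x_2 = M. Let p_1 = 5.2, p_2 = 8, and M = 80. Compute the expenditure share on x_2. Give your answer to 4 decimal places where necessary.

share on x_2 = 0.6369

MRS = MU_x_1/MU_x_2 = (1/2)·(x_2/x_1)^(2). Set equal to p_1/p_2.
Hence x_2/x_1 = (2·p_1/p_2)^(1/(2)), i.e. raised to the 0.5 power.
With the ratio pinned down, the budget gives x_1* = M/(p_1 + p_2·(x_2/x_1)) and x_2* = (x_2/x_1)·x_1*.
Numerically x_2/x_1 = 1.140175, so x_1* = 80/(5.2 + 8·1.140175) = 5.586 and x_2* = 1.140175·5.586 = 6.3691.
Expenditure on x_2: 8·6.3691 = 50.9526; share = 0.6369.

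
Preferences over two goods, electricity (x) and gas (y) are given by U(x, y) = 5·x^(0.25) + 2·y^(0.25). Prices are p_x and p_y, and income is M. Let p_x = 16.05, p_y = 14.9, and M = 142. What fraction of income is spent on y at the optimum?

share on y = 0.232

From the CES first-order condition, (5/2)·(y/x)^(0.75) = p_x/p_y.
Solve for the ratio: y/x = [(2/5)·p_x/p_y]^(4/3).
With the ratio pinned down, the budget gives x* = M/(p_x + p_y·(y/x)) and y* = (y/x)·x*.
Numerically y/x = 0.325436, so x* = 142/(16.05 + 14.9·0.325436) = 6.7946 and y* = 0.325436·6.7946 = 2.2112.
Expenditure on y: 14.9·2.2112 = 32.9469; share = 0.232.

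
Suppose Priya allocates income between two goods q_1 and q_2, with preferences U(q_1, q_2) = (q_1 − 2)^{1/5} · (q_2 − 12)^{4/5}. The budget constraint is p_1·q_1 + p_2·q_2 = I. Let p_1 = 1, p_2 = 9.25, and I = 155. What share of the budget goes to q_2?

Let q_1' = q_1−2, q_2' = q_2−12. MRS = (1/4)·q_2'/q_1' = p_1/p_2.
After buying the subsistence bundle (2, 12), a share 0.2 of the remaining income goes to q_1: q_1* = 2 + 0.2·(I − 2p_1 − 12p_2)/p_1.
Discretionary income = 155 − 2·1 − 12·9.25 = 42; q_1* = 2 + 0.2·42/1 = 10.4; q_2* = 12 + 0.8·42/9.25 = 15.6324.
Expenditure on q_2: 9.25·15.6324 = 144.6; share = 0.9329.

share on q_2 = 0.9329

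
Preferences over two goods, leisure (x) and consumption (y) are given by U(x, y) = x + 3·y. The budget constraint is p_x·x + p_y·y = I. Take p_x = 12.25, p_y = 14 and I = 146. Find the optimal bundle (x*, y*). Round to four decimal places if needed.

x* = 0, y* = 10.4286

Numerically: x* = 0, y* = 10.4286.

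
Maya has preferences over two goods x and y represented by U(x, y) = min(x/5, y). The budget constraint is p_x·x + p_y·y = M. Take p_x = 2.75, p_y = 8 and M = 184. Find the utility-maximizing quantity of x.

x* = 42.2989

With perfect complements, no substitution: consume in ratio x:y = 5:1.
Budget: p_x·x + p_y·(1/5)·x = M, so (5·p_x + p_y)·x = 5·M.
Demand: x*(p_x,p_y,M) = 5·M/(5·p_x + p_y), y* = M/(5·p_x + p_y).
Here 5·2.75 + 8 = 21.75, giving x* = 42.2989.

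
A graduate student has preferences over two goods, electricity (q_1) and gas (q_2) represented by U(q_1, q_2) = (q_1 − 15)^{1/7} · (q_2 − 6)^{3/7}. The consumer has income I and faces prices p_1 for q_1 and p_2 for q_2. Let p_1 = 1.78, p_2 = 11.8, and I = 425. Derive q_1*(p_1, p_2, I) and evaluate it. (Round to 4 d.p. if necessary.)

q_1* = 60.9972

This is Cobb-Douglas in (q_1−15, q_2−6): tangency gives 1/7·p_2·(q_2−6) = 3/7·p_1·(q_1−15).
After buying the subsistence bundle (15, 6), a share 0.25 of the remaining income goes to q_1: q_1* = 15 + 0.25·(I − 15p_1 − 6p_2)/p_1.
Discretionary income = 425 − 15·1.78 − 6·11.8 = 327.5; q_1* = 15 + 0.25·327.5/1.78 = 60.9972.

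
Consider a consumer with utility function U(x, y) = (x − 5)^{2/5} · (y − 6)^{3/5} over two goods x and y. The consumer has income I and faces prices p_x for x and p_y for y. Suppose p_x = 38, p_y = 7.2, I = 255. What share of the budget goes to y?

Let x' = x−5, y' = y−6. MRS = (2/3)·y'/x' = p_x/p_y.
After buying the subsistence bundle (5, 6), a share 0.4 of the remaining income goes to x: x* = 5 + 0.4·(I − 5p_x − 6p_y)/p_x.
Discretionary income = 255 − 5·38 − 6·7.2 = 21.8; x* = 5 + 0.4·21.8/38 = 5.2295; y* = 6 + 0.6·21.8/7.2 = 7.8167.
Expenditure on y: 7.2·7.8167 = 56.28; share = 0.2207.

share on y = 0.2207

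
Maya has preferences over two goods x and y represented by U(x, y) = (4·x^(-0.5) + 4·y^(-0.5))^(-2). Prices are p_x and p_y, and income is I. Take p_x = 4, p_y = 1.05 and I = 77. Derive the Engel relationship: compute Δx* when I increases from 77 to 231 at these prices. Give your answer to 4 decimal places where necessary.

Δx* = 23.4715

MRS = MU_x/MU_y = (y/x)^(1.5). Set equal to p_x/p_y.
Hence y/x = (p_x/p_y)^(1/(1.5)), i.e. raised to the 2/3 power.
With the ratio pinned down, the budget gives x* = I/(p_x + p_y·(y/x)) and y* = (y/x)·x*.
Numerically y/x = 2.439198, so x* = 77/(4 + 1.05·2.439198) = 11.7357.
At I' = 231: x* = 35.2072. Change: 35.2072 − 11.7357 = 23.4715.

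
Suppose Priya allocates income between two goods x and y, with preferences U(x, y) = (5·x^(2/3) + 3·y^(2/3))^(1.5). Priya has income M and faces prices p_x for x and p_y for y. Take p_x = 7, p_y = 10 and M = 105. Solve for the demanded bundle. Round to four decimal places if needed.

x* = 13.5643, y* = 1.005

MU_x ∝ 5·x^(-1/3), MU_y ∝ 3·y^(-1/3), so MRS = (5/3)·(y/x)^(1/3) = p_x/p_y.
Hence y/x = ((3/5)·p_x/p_y)^(1/(1/3)), i.e. raised to the 3 power.
With the ratio pinned down, the budget gives x* = M/(p_x + p_y·(y/x)) and y* = (y/x)·x*.
Numerically y/x = 0.074088, so x* = 105/(7 + 10·0.074088) = 13.5643 and y* = 0.074088·13.5643 = 1.005.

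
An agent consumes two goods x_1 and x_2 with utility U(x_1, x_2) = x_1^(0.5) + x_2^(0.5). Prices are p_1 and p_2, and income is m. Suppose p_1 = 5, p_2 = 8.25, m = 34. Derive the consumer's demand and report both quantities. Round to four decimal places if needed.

Substitute x_2 = (x_2/x_1)·x_1 into the budget: x_1* = m/(p_1 + p_2·(x_2/x_1)).
Numerically x_2/x_1 = 0.367309, so x_1* = 34/(5 + 8.25·0.367309) = 4.234 and x_2* = 0.367309·4.234 = 1.5552.

x_1* = 4.234, x_2* = 1.5552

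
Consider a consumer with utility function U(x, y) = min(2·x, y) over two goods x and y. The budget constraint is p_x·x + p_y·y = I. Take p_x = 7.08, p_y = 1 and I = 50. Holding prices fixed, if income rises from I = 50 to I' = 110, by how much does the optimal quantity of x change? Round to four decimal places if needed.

Leontief preferences: the optimum is at the kink where x/1 = y/2, i.e. y = 2·x.
Budget: p_x·x + p_y·2·x = I, so (p_x + 2·p_y)·x = I.
Demand: x*(p_x,p_y,I) = I/(p_x + 2·p_y), y* = 2·I/(p_x + 2·p_y).
Here 7.08 + 2·1 = 9.08, giving x* = 5.5066.
At I' = 110: x* = 12.1145. Change: 12.1145 − 5.5066 = 6.6079.

Δx* = 6.6079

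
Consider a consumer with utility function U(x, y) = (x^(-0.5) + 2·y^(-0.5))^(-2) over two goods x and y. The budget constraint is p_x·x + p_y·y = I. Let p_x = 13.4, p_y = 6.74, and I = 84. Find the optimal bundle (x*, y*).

x* = 2.7708, y* = 6.9543

MU_x ∝ x^(-1.5), MU_y ∝ 2·y^(-1.5), so MRS = (1/2)·(y/x)^(1.5) = p_x/p_y.
Hence y/x = (2·p_x/p_y)^(1/(1.5)), i.e. raised to the 2/3 power.
With the ratio pinned down, the budget gives x* = I/(p_x + p_y·(y/x)) and y* = (y/x)·x*.
Numerically y/x = 2.509863, so x* = 84/(13.4 + 6.74·2.509863) = 2.7708 and y* = 2.509863·2.7708 = 6.9543.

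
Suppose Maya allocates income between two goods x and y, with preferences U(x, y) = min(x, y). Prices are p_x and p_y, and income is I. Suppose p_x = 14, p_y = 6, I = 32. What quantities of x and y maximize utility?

With perfect complements, no substitution: consume in ratio x:y = 1:1.
Budget: p_x·x + p_y·x = I, so (p_x + p_y)·x = I.
Demand: x*(p_x,p_y,I) = I/(p_x + p_y), y* = I/(p_x + p_y).
Here 14 + 6 = 20, giving x* = 1.6 and y* = 1.6.

x* = 1.6, y* = 1.6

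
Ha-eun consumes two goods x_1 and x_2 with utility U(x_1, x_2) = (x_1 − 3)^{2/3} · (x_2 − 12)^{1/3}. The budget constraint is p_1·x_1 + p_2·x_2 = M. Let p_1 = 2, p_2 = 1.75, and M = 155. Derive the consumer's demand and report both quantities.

MRS = 2·(x_2−12)/(x_1−3). Tangency with p_1/p_2 gives x_2−12 = (1/2)·(p_1/p_2)·(x_1−3).
Substituting into the budget: x_1* = 3 + 2/3·(M − 3·p_1 − 12·p_2)/p_1, and x_2* = 12 + 1/3·(…)/p_2.
Discretionary income = 155 − 3·2 − 12·1.75 = 128; x_1* = 3 + 2/3·128/2 = 45.6667; x_2* = 12 + 1/3·128/1.75 = 36.381.

x_1* = 45.6667, x_2* = 36.381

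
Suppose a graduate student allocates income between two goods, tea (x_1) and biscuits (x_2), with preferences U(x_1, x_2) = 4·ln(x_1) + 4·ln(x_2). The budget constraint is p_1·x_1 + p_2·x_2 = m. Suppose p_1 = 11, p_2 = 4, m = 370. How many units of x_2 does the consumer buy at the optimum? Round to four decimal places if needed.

MU_x_1/MU_x_2 = (4·x_2)/(4·x_1); tangency sets this equal to p_1/p_2.
So 4·p_2·x_2 = 4·p_1·x_1; combined with the budget, a share 0.5 of income goes to x_1.
Demand: x_1*(p_1,p_2,m) = 0.5·m/p_1 and x_2* = 0.5·m/p_2.
At p_1=11, p_2=4, m=370: x_2* = 0.5·370/4 = 46.25.

x_2* = 46.25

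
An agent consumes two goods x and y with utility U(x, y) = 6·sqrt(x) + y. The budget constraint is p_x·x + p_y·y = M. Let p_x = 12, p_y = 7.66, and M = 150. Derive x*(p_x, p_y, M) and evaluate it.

Plugging in: x* = (3·7.66/12)² = 3.6672.

x* = 3.6672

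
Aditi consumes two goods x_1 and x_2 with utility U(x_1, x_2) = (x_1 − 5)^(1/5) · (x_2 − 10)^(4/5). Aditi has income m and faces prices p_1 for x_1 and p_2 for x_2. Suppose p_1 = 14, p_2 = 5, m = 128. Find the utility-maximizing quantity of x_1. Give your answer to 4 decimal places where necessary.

Let x_1' = x_1−5, x_2' = x_2−10. MRS = (1/4)·x_2'/x_1' = p_1/p_2.
Substituting into the budget: x_1* = 5 + 0.2·(m − 5·p_1 − 10·p_2)/p_1, and x_2* = 10 + 0.8·(…)/p_2.
Discretionary income = 128 − 5·14 − 10·5 = 8; x_1* = 5 + 0.2·8/14 = 5.1143.

x_1* = 5.1143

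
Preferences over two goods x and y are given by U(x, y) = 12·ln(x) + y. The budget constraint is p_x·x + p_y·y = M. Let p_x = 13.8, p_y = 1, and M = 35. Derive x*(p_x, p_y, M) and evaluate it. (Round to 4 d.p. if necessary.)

So x*(p_x,p_y) = 12·p_y/p_x, independent of income; and y* = (M − 12·p_y)/p_y.
At the given prices: x* = 12·1/13.8 = 0.8696.

x* = 0.8696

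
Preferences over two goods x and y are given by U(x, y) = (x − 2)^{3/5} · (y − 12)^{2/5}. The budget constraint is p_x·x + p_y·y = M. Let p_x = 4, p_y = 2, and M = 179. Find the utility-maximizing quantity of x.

This is Cobb-Douglas in (x−2, y−12): tangency gives 0.6·p_y·(y−12) = 0.4·p_x·(x−2).
Substituting into the budget: x* = 2 + 0.6·(M − 2·p_x − 12·p_y)/p_x, and y* = 12 + 0.4·(…)/p_y.
Discretionary income = 179 − 2·4 − 12·2 = 147; x* = 2 + 0.6·147/4 = 24.05.

x* = 24.05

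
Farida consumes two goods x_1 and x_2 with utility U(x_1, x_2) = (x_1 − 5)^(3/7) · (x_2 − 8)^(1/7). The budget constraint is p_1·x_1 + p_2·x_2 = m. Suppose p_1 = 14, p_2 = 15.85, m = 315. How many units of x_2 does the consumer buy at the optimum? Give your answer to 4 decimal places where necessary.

x_2* = 9.8644

This is Cobb-Douglas in (x_1−5, x_2−8): tangency gives 3/7·p_2·(x_2−8) = 1/7·p_1·(x_1−5).
After buying the subsistence bundle (5, 8), a share 0.75 of the remaining income goes to x_1: x_1* = 5 + 0.75·(m − 5p_1 − 8p_2)/p_1.
Discretionary income = 315 − 5·14 − 8·15.85 = 118.2; x_2* = 8 + 0.25·118.2/15.85 = 9.8644.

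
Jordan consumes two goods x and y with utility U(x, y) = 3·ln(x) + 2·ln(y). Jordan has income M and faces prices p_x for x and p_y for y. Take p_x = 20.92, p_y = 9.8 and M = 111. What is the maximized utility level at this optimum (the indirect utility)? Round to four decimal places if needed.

V = 6.4957

At p_x=20.92, p_y=9.8, M=111: x* = 0.6·111/20.92 = 3.1836, y* = 4.5306.
Utility at the optimum: U(3.1836, 4.5306) = 6.4957.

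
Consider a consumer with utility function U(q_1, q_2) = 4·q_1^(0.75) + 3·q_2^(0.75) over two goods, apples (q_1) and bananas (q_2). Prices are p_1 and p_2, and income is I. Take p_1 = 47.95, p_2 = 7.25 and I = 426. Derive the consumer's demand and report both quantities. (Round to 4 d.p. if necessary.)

q_1* = 0.096, q_2* = 58.1236

MU_q_1 ∝ 4·q_1^(-0.25), MU_q_2 ∝ 3·q_2^(-0.25), so MRS = (4/3)·(q_2/q_1)^(0.25) = p_1/p_2.
Solve for the ratio: q_2/q_1 = [(3/4)·p_1/p_2]^(4).
Substitute q_2 = (q_2/q_1)·q_1 into the budget: q_1* = I/(p_1 + p_2·(q_2/q_1)).
Numerically q_2/q_1 = 605.407049, so q_1* = 426/(47.95 + 7.25·605.407049) = 0.096 and q_2* = 605.407049·0.096 = 58.1236.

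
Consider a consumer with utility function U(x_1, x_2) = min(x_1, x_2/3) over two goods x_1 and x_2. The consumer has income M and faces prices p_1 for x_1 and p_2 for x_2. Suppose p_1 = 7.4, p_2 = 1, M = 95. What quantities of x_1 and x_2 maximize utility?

Here 7.4 + 3·1 = 10.4, giving x_1* = 9.1346 and x_2* = 27.4038.

x_1* = 9.1346, x_2* = 27.4038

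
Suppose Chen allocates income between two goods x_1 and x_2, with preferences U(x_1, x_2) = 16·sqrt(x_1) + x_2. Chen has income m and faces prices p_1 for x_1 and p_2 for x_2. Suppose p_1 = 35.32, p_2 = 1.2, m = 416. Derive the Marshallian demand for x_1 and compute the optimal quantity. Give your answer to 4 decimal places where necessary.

x_1* = 0.0739

Plugging in: x_1* = (8·1.2/35.32)² = 0.0739.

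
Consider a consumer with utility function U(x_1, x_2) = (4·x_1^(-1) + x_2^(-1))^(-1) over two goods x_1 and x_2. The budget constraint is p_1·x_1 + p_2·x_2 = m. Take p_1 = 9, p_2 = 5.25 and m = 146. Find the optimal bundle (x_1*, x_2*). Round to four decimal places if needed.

MRS = MU_x_1/MU_x_2 = 4·(x_2/x_1)^(2). Set equal to p_1/p_2.
Hence x_2/x_1 = ((1/4)·p_1/p_2)^(1/(2)), i.e. raised to the 0.5 power.
Substitute x_2 = (x_2/x_1)·x_1 into the budget: x_1* = m/(p_1 + p_2·(x_2/x_1)).
Numerically x_2/x_1 = 0.654654, so x_1* = 146/(9 + 5.25·0.654654) = 11.7392 and x_2* = 0.654654·11.7392 = 7.6851.

x_1* = 11.7392, x_2* = 7.6851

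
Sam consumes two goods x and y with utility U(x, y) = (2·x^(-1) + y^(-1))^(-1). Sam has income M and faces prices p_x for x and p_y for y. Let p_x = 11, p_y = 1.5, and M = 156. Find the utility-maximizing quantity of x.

x* = 11.2454

From the CES first-order condition, 2·(y/x)^(2) = p_x/p_y.
Solve for the ratio: y/x = [(1/2)·p_x/p_y]^(0.5).
With the ratio pinned down, the budget gives x* = M/(p_x + p_y·(y/x)) and y* = (y/x)·x*.
Numerically y/x = 1.914854, so x* = 156/(11 + 1.5·1.914854) = 11.2454.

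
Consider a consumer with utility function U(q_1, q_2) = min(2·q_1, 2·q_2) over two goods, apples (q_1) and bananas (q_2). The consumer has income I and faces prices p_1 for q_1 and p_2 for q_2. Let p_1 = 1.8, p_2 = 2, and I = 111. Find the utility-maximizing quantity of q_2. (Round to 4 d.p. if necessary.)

Leontief preferences: the optimum is at the kink where q_1/2 = q_2/2, i.e. q_2 = q_1.
Budget: p_1·q_1 + p_2·q_1 = I, so (2·p_1 + 2·p_2)·q_1 = 2·I.
Demand: q_1*(p_1,p_2,I) = 2·I/(2·p_1 + 2·p_2), q_2* = 2·I/(2·p_1 + 2·p_2).
Here 2·1.8 + 2·2 = 7.6, giving q_2* = 29.2105.

q_2* = 29.2105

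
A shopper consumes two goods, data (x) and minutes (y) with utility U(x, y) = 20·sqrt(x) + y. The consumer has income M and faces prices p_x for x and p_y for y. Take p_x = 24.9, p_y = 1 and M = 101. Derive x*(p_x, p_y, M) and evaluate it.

Set MRS = p_x/p_y: 10·x^(−1/2) = p_x/p_y.
Solve: √x = 10·p_y/p_x, so x*(p_x,p_y) = (10·p_y/p_x)², and y* = (M − p_x·x*)/p_y.
Plugging in: x* = (10·1/24.9)² = 0.1613.

x* = 0.1613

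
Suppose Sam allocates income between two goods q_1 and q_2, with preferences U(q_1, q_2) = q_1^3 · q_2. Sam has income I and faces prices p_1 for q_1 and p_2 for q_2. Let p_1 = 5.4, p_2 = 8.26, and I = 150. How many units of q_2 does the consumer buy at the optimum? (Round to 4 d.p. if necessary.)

The MRS is 3·q_2/q_1. Set MRS = p_1/p_2.
So 3·p_2·q_2 = p_1·q_1; combined with the budget, a share 0.75 of income goes to q_1.
Demand: q_1*(p_1,p_2,I) = 0.75·I/p_1 and q_2* = 0.25·I/p_2.
At p_1=5.4, p_2=8.26, I=150: q_2* = 0.25·150/8.26 = 4.54.

q_2* = 4.54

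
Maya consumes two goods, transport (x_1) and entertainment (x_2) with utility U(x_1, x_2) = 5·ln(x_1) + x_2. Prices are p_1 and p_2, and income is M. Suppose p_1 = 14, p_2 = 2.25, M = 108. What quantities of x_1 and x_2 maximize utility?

So x_1*(p_1,p_2) = 5·p_2/p_1, independent of income; and x_2* = (M − 5·p_2)/p_2.
At the given prices: x_1* = 5·2.25/14 = 0.8036, and x_2* = 43.

x_1* = 0.8036, x_2* = 43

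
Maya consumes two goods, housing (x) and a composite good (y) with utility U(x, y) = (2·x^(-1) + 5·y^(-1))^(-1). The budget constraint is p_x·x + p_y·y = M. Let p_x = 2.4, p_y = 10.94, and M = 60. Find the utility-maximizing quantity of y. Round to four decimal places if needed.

y* = 4.2311

Substitute y = (y/x)·x into the budget: x* = M/(p_x + p_y·(y/x)).
Numerically y/x = 0.740571, so x* = 60/(2.4 + 10.94·0.740571) = 5.7133 and y* = 0.740571·5.7133 = 4.2311.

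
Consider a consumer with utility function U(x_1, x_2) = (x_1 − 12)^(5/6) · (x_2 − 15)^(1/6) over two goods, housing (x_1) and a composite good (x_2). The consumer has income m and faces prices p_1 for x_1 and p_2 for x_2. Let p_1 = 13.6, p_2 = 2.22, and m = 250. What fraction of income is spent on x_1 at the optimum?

MRS = 5·(x_2−15)/(x_1−12). Tangency with p_1/p_2 gives x_2−15 = (1/5)·(p_1/p_2)·(x_1−12).
After buying the subsistence bundle (12, 15), a share 5/6 of the remaining income goes to x_1: x_1* = 12 + 5/6·(m − 12p_1 − 15p_2)/p_1.
Discretionary income = 250 − 12·13.6 − 15·2.22 = 53.5; x_1* = 12 + 5/6·53.5/13.6 = 15.2782; x_2* = 15 + 1/6·53.5/2.22 = 19.0165.
Expenditure on x_1: 13.6·15.2782 = 207.7833; share = 0.8311.

share on x_1 = 0.8311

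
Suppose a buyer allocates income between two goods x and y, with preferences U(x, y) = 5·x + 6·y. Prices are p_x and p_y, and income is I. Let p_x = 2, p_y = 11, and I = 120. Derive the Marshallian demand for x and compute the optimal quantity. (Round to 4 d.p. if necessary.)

Perfect substitutes: compare marginal utility per dollar. 5/p_x vs 6/p_y → 2.5 vs 0.5455.
x gives more utility per dollar, so spend all income on x: x* = I/p_x, y* = 0.
Numerically: x* = 60, y* = 0.

x* = 60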